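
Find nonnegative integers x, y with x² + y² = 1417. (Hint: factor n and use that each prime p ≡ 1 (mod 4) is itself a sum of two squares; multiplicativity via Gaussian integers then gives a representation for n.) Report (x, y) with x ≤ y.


Step 1: Factor n = 1417 = 13 · 109.
Step 2: Check the mod-4 condition on each prime factor: 13 ≡ 1 (mod 4), exponent 1; 109 ≡ 1 (mod 4), exponent 1.
All primes ≡ 3 (mod 4) appear to even exponent (or don't appear), so by the two-squares theorem n IS expressible as a sum of two squares.
Step 3: Build a representation. Here n = 13 · 109 is a product of primes ≡ 1 (mod 4). Each prime p ≡ 1 (mod 4) is itself a sum of two squares; find a² by testing p − a² for a perfect square:
  13: 13 − 1² = 12, 13 − 2² = 9 = 3² ⇒ 13 = 2² + 3².
  109: 109 − 1² = 108, 109 − 2² = 105, 109 − 3² = 100 = 10² ⇒ 109 = 3² + 10².
  Combine using the Brahmagupta–Fibonacci identity (a² + b²)(c² + d²) = (ac − bd)² + (ad + bc)² = (ac + bd)² + (ad − bc)²:
  13 · 109 = 1417: from (2² + 3²)(3² + 10²), take (2·3 − 3·10, 2·10 + 3·3) = (6 − 30, 20 + 9) = (-24, 29); dropping signs (only squares matter) gives (24, 29); check 24² + 29² = 576 + 841 = 1417 ✓.
Step 4: Order so x ≤ y and verify: 24² + 29² = 576 + 841 = 1417 = n. ✓

n = 1417 = 24² + 29² (one valid representation with x ≤ y).


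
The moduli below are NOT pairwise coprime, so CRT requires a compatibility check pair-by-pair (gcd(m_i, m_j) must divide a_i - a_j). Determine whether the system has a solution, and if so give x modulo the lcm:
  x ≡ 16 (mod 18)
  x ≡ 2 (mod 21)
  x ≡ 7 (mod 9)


Moduli 18, 21, 9 are not pairwise coprime, so CRT works modulo lcm(m_i) when all pairwise compatibility conditions hold.
Pairwise compatibility: gcd(m_i, m_j) must divide a_i - a_j for every pair.
Merge one congruence at a time:
  Start: x ≡ 16 (mod 18).
  Combine with x ≡ 2 (mod 21): gcd(18, 21) = 3, and 2 - 16 = -14 is NOT divisible by 3.
    ⇒ system is inconsistent (no integer solution).

No solution (the system is inconsistent).


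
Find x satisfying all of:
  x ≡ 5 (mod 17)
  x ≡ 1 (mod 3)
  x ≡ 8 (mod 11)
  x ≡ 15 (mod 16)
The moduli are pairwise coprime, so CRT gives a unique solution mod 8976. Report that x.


Product of moduli M = 17 · 3 · 11 · 16 = 8976.
Merge one congruence at a time:
  Start: x ≡ 5 (mod 17).
  Combine with x ≡ 1 (mod 3); new modulus lcm = 51.
    Write x = 5 + 17·t and substitute into x ≡ 1 (mod 3): 17·t ≡ 1 − 5 = -4 (mod 3).
    Reduce coefficients mod 3: 2·t ≡ 2 (mod 3).
    The inverse of 2 mod 3 is 2 (since 2·2 = 4 = 1·3 + 1), so t ≡ 2·2 = 4 ≡ 1 (mod 3).
    Then x = 5 + 17·1 = 22, valid modulo lcm(17, 3) = 51: x ≡ 22 (mod 51).
  Combine with x ≡ 8 (mod 11); new modulus lcm = 561.
    Write x = 22 + 51·t and substitute into x ≡ 8 (mod 11): 51·t ≡ 8 − 22 = -14 (mod 11).
    Reduce coefficients mod 11: 7·t ≡ 8 (mod 11).
    The inverse of 7 mod 11 is 8 (since 7·8 = 56 = 5·11 + 1), so t ≡ 8·8 = 64 ≡ 9 (mod 11).
    Then x = 22 + 51·9 = 481, valid modulo lcm(51, 11) = 561: x ≡ 481 (mod 561).
  Combine with x ≡ 15 (mod 16); new modulus lcm = 8976.
    Write x = 481 + 561·t and substitute into x ≡ 15 (mod 16): 561·t ≡ 15 − 481 = -466 (mod 16).
    Reduce coefficients mod 16: 1·t ≡ 14 (mod 16).
    So t ≡ 14 (mod 16).
    Then x = 481 + 561·14 = 8335, valid modulo lcm(561, 16) = 8976: x ≡ 8335 (mod 8976).
Verify against each original: 8335 mod 17 = 5, 8335 mod 3 = 1, 8335 mod 11 = 8, 8335 mod 16 = 15.

x ≡ 8335 (mod 8976).


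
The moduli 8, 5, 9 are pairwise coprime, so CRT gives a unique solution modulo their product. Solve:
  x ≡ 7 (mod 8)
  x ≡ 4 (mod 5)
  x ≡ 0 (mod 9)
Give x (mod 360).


Moduli 8, 5, 9 are pairwise coprime; by CRT there is a unique solution modulo M = 8 · 5 · 9 = 360.
Solve pairwise, accumulating the modulus:
  Start with x ≡ 7 (mod 8).
  Combine with x ≡ 4 (mod 5): since gcd(8, 5) = 1, we get a unique residue mod 40.
    Write x = 7 + 8·t and substitute into x ≡ 4 (mod 5): 8·t ≡ 4 − 7 = -3 (mod 5).
    Reduce coefficients mod 5: 3·t ≡ 2 (mod 5).
    The inverse of 3 mod 5 is 2 (since 3·2 = 6 = 1·5 + 1), so t ≡ 2·2 = 4 ≡ 4 (mod 5).
    Then x = 7 + 8·4 = 39, valid modulo lcm(8, 5) = 40: x ≡ 39 (mod 40).
  Combine with x ≡ 0 (mod 9): since gcd(40, 9) = 1, we get a unique residue mod 360.
    Write x = 39 + 40·t and substitute into x ≡ 0 (mod 9): 40·t ≡ 0 − 39 = -39 (mod 9).
    Reduce coefficients mod 9: 4·t ≡ 6 (mod 9).
    The inverse of 4 mod 9 is 7 (since 4·7 = 28 = 3·9 + 1), so t ≡ 7·6 = 42 ≡ 6 (mod 9).
    Then x = 39 + 40·6 = 279, valid modulo lcm(40, 9) = 360: x ≡ 279 (mod 360).
Verify: 279 mod 8 = 7 ✓, 279 mod 5 = 4 ✓, 279 mod 9 = 0 ✓.

x ≡ 279 (mod 360).


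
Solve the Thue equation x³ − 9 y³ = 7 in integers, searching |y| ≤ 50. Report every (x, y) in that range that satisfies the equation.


The equation is x³ - 9y³ = 7. For fixed y, x³ = 9·y³ + 7, so a solution requires the RHS to be a perfect cube.
Strategy: iterate y from -50 to 50, compute RHS = 9·y³ + 7, and check whether it is a (positive or negative) perfect cube.
Check small values of y:
  y = 0: RHS = 7 is not a perfect cube.
  y = 1: RHS = 16 is not a perfect cube.
  y = -1: RHS = -2 is not a perfect cube.
  y = 2: RHS = 79 is not a perfect cube.
  y = -2: RHS = -65 is not a perfect cube.
  y = 3: RHS = 250 is not a perfect cube.
  y = -3: RHS = -236 is not a perfect cube.
Continuing the search up to |y| = 50 finds no solutions either.
No (x, y) in the scanned range satisfies the equation.

No integer solutions with |y| ≤ 50.


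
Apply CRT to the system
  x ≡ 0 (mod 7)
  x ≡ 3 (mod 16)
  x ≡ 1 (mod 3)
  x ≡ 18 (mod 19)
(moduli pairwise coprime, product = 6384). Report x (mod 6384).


Product of moduli M = 7 · 16 · 3 · 19 = 6384.
Merge one congruence at a time:
  Start: x ≡ 0 (mod 7).
  Combine with x ≡ 3 (mod 16); new modulus lcm = 112.
    Write x = 0 + 7·t and substitute into x ≡ 3 (mod 16): 7·t ≡ 3 − 0 = 3 (mod 16).
    The inverse of 7 mod 16 is 7 (since 7·7 = 49 = 3·16 + 1), so t ≡ 7·3 = 21 ≡ 5 (mod 16).
    Then x = 0 + 7·5 = 35, valid modulo lcm(7, 16) = 112: x ≡ 35 (mod 112).
  Combine with x ≡ 1 (mod 3); new modulus lcm = 336.
    Write x = 35 + 112·t and substitute into x ≡ 1 (mod 3): 112·t ≡ 1 − 35 = -34 (mod 3).
    Reduce coefficients mod 3: 1·t ≡ 2 (mod 3).
    So t ≡ 2 (mod 3).
    Then x = 35 + 112·2 = 259, valid modulo lcm(112, 3) = 336: x ≡ 259 (mod 336).
  Combine with x ≡ 18 (mod 19); new modulus lcm = 6384.
    Write x = 259 + 336·t and substitute into x ≡ 18 (mod 19): 336·t ≡ 18 − 259 = -241 (mod 19).
    Reduce coefficients mod 19: 13·t ≡ 6 (mod 19).
    The inverse of 13 mod 19 is 3 (since 13·3 = 39 = 2·19 + 1), so t ≡ 3·6 = 18 ≡ 18 (mod 19).
    Then x = 259 + 336·18 = 6307, valid modulo lcm(336, 19) = 6384: x ≡ 6307 (mod 6384).
Verify against each original: 6307 mod 7 = 0, 6307 mod 16 = 3, 6307 mod 3 = 1, 6307 mod 19 = 18.

x ≡ 6307 (mod 6384).


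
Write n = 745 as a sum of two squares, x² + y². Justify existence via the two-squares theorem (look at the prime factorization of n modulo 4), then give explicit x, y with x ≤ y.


Step 1: Factor n = 745 = 5 · 149.
Step 2: Check the mod-4 condition on each prime factor: 5 ≡ 1 (mod 4), exponent 1; 149 ≡ 1 (mod 4), exponent 1.
All primes ≡ 3 (mod 4) appear to even exponent (or don't appear), so by the two-squares theorem n IS expressible as a sum of two squares.
Step 3: Build a representation. Here n = 5 · 149 is a product of primes ≡ 1 (mod 4). Each prime p ≡ 1 (mod 4) is itself a sum of two squares; find a² by testing p − a² for a perfect square:
  5: 5 − 1² = 4 = 2² ⇒ 5 = 1² + 2².
  149: 149 − 1² = 148, 149 − 2² = 145, 149 − 3² = 140, 149 − 4² = 133, 149 − 5² = 124, 149 − 6² = 113, 149 − 7² = 100 = 10² ⇒ 149 = 7² + 10².
  Combine using the Brahmagupta–Fibonacci identity (a² + b²)(c² + d²) = (ac − bd)² + (ad + bc)² = (ac + bd)² + (ad − bc)²:
  5 · 149 = 745: from (1² + 2²)(7² + 10²), take (1·7 − 2·10, 1·10 + 2·7) = (7 − 20, 10 + 14) = (-13, 24); dropping signs (only squares matter) gives (13, 24); check 13² + 24² = 169 + 576 = 745 ✓.
Step 4: Order so x ≤ y and verify: 13² + 24² = 169 + 576 = 745 = n. ✓

n = 745 = 13² + 24² (one valid representation with x ≤ y).


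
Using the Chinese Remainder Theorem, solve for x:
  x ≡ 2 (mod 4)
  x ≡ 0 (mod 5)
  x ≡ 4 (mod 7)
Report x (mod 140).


Moduli 4, 5, 7 are pairwise coprime; by CRT there is a unique solution modulo M = 4 · 5 · 7 = 140.
Solve pairwise, accumulating the modulus:
  Start with x ≡ 2 (mod 4).
  Combine with x ≡ 0 (mod 5): since gcd(4, 5) = 1, we get a unique residue mod 20.
    Write x = 2 + 4·t and substitute into x ≡ 0 (mod 5): 4·t ≡ 0 − 2 = -2 (mod 5).
    Reduce coefficients mod 5: 4·t ≡ 3 (mod 5).
    The inverse of 4 mod 5 is 4 (since 4·4 = 16 = 3·5 + 1), so t ≡ 4·3 = 12 ≡ 2 (mod 5).
    Then x = 2 + 4·2 = 10, valid modulo lcm(4, 5) = 20: x ≡ 10 (mod 20).
  Combine with x ≡ 4 (mod 7): since gcd(20, 7) = 1, we get a unique residue mod 140.
    Write x = 10 + 20·t and substitute into x ≡ 4 (mod 7): 20·t ≡ 4 − 10 = -6 (mod 7).
    Reduce coefficients mod 7: 6·t ≡ 1 (mod 7).
    The inverse of 6 mod 7 is 6 (since 6·6 = 36 = 5·7 + 1), so t ≡ 6·1 = 6 ≡ 6 (mod 7).
    Then x = 10 + 20·6 = 130, valid modulo lcm(20, 7) = 140: x ≡ 130 (mod 140).
Verify: 130 mod 4 = 2 ✓, 130 mod 5 = 0 ✓, 130 mod 7 = 4 ✓.

x ≡ 130 (mod 140).


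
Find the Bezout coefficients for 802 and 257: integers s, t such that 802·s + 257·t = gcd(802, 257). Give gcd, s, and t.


Euclidean algorithm on (802, 257) — divide until remainder is 0:
  802 = 3 · 257 + 31
  257 = 8 · 31 + 9
  31 = 3 · 9 + 4
  9 = 2 · 4 + 1
  4 = 4 · 1 + 0
gcd(802, 257) = 1.
Track Bezout coefficients alongside the remainders: start with r₀ = 802 = a·1 + b·0 (s = 1, t = 0) and r₁ = 257 = a·0 + b·1 (s = 0, t = 1); each new remainder r_{k+1} = r_{k-1} − q_k·r_k inherits s_{k+1} = s_{k-1} − q_k·s_k, t_{k+1} = t_{k-1} − q_k·t_k, so r_k = a·s_k + b·t_k at every step:
  q = 3: r = 31, s = 1 − 3·0 = 1, t = 0 − 3·1 = -3  (check: 802·1 + 257·(-3) = 31)
  q = 8: r = 9, s = 0 − 8·1 = -8, t = 1 − 8·(-3) = 25  (check: 802·(-8) + 257·25 = 9)
  q = 3: r = 4, s = 1 − 3·(-8) = 25, t = -3 − 3·25 = -78  (check: 802·25 + 257·(-78) = 4)
  q = 2: r = 1, s = -8 − 2·25 = -58, t = 25 − 2·(-78) = 181  (check: 802·(-58) + 257·181 = 1)
The row with r = 1 (the gcd) gives the Bezout coefficients s = -58, t = 181.
Result: 802 · (-58) + 257 · (181) = 1.

gcd(802, 257) = 1; s = -58, t = 181 (check: 802·(-58) + 257·181 = 1).


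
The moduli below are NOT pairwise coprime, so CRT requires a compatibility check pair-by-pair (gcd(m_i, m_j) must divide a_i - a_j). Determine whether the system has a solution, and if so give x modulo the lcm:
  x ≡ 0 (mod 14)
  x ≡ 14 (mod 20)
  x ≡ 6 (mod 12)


Moduli 14, 20, 12 are not pairwise coprime, so CRT works modulo lcm(m_i) when all pairwise compatibility conditions hold.
Pairwise compatibility: gcd(m_i, m_j) must divide a_i - a_j for every pair.
Merge one congruence at a time:
  Start: x ≡ 0 (mod 14).
  Combine with x ≡ 14 (mod 20): gcd(14, 20) = 2; 14 - 0 = 14, which IS divisible by 2, so compatible.
    Write x = 0 + 14·t and substitute into x ≡ 14 (mod 20): 14·t ≡ 14 − 0 = 14 (mod 20).
    Divide the congruence (and modulus) by g = 2: 7·t ≡ 7 (mod 10).
    The inverse of 7 mod 10 is 3 (since 7·3 = 21 = 2·10 + 1), so t ≡ 3·7 = 21 ≡ 1 (mod 10).
    Then x = 0 + 14·1 = 14, valid modulo lcm(14, 20) = 140: x ≡ 14 (mod 140).
  Combine with x ≡ 6 (mod 12): gcd(140, 12) = 4; 6 - 14 = -8, which IS divisible by 4, so compatible.
    Write x = 14 + 140·t and substitute into x ≡ 6 (mod 12): 140·t ≡ 6 − 14 = -8 (mod 12).
    Divide the congruence (and modulus) by g = 4: 35·t ≡ -2 (mod 3).
    Reduce coefficients mod 3: 2·t ≡ 1 (mod 3).
    The inverse of 2 mod 3 is 2 (since 2·2 = 4 = 1·3 + 1), so t ≡ 2·1 = 2 ≡ 2 (mod 3).
    Then x = 14 + 140·2 = 294, valid modulo lcm(140, 12) = 420: x ≡ 294 (mod 420).
Verify: 294 mod 14 = 0, 294 mod 20 = 14, 294 mod 12 = 6.

x ≡ 294 (mod 420).


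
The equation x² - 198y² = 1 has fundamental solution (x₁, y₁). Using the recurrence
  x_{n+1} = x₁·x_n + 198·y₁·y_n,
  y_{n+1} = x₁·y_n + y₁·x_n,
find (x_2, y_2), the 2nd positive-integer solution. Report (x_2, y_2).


Step 1: Find the fundamental solution (x₁, y₁) of x² - 198y² = 1.
  Expand √198 as a continued fraction. a₀ = ⌊√198⌋ = 14; iterate m_{k+1} = d_k·a_k − m_k, d_{k+1} = (198 − m_{k+1}²)/d_k, a_{k+1} = ⌊(a₀ + m_{k+1})/d_{k+1}⌋ (starting m₀ = 0, d₀ = 1), with convergents p_k = a_k·p_{k-1} + p_{k-2}, q_k = a_k·q_{k-1} + q_{k-2} (p₋₁ = 1, q₋₁ = 0):
  k = 0: a₀ = 14; p₀/q₀ = 14/1; p₀² − 198·q₀² = 196 − 198 = -2.
  k = 1: m = 14, d = 2, a = ⌊(14 + 14)/2⌋ = 14; p/q = (14·14 + 1)/(14·1 + 0) = 197/14; p² − 198·q² = 38809 − 38808 = 1.
  The first convergent with p² − 198·q² = 1 gives the fundamental solution (x₁, y₁) = (197, 14).
Step 2: Apply the recurrence (x_{n+1}, y_{n+1}) = (x₁x_n + 198y₁y_n, x₁y_n + y₁x_n) repeatedly.
  From (x_1, y_1) = (197, 14): x_2 = 197·197 + 198·14·14 = 77617; y_2 = 197·14 + 14·197 = 5516.
Step 3: Verify x_2² - 198·y_2² = 6024398689 - 6024398688 = 1 (should be 1). ✓

(x_1, y_1) = (197, 14); (x_2, y_2) = (77617, 5516).


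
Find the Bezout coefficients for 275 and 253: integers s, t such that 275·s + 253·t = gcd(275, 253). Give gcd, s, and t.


Euclidean algorithm on (275, 253) — divide until remainder is 0:
  275 = 1 · 253 + 22
  253 = 11 · 22 + 11
  22 = 2 · 11 + 0
gcd(275, 253) = 11.
Track Bezout coefficients alongside the remainders: start with r₀ = 275 = a·1 + b·0 (s = 1, t = 0) and r₁ = 253 = a·0 + b·1 (s = 0, t = 1); each new remainder r_{k+1} = r_{k-1} − q_k·r_k inherits s_{k+1} = s_{k-1} − q_k·s_k, t_{k+1} = t_{k-1} − q_k·t_k, so r_k = a·s_k + b·t_k at every step:
  q = 1: r = 22, s = 1 − 1·0 = 1, t = 0 − 1·1 = -1  (check: 275·1 + 253·(-1) = 22)
  q = 11: r = 11, s = 0 − 11·1 = -11, t = 1 − 11·(-1) = 12  (check: 275·(-11) + 253·12 = 11)
The row with r = 11 (the gcd) gives the Bezout coefficients s = -11, t = 12.
Result: 275 · (-11) + 253 · (12) = 11.

gcd(275, 253) = 11; s = -11, t = 12 (check: 275·(-11) + 253·12 = 11).


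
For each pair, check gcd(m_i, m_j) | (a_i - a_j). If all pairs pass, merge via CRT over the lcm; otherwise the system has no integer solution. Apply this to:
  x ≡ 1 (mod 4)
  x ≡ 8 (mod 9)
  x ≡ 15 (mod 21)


Moduli 4, 9, 21 are not pairwise coprime, so CRT works modulo lcm(m_i) when all pairwise compatibility conditions hold.
Pairwise compatibility: gcd(m_i, m_j) must divide a_i - a_j for every pair.
Merge one congruence at a time:
  Start: x ≡ 1 (mod 4).
  Combine with x ≡ 8 (mod 9): gcd(4, 9) = 1; 8 - 1 = 7, which IS divisible by 1, so compatible.
    Write x = 1 + 4·t and substitute into x ≡ 8 (mod 9): 4·t ≡ 8 − 1 = 7 (mod 9).
    The inverse of 4 mod 9 is 7 (since 4·7 = 28 = 3·9 + 1), so t ≡ 7·7 = 49 ≡ 4 (mod 9).
    Then x = 1 + 4·4 = 17, valid modulo lcm(4, 9) = 36: x ≡ 17 (mod 36).
  Combine with x ≡ 15 (mod 21): gcd(36, 21) = 3, and 15 - 17 = -2 is NOT divisible by 3.
    ⇒ system is inconsistent (no integer solution).

No solution (the system is inconsistent).


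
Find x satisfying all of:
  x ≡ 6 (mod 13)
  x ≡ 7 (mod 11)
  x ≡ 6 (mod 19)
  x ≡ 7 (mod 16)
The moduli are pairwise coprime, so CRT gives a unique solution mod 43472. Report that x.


Product of moduli M = 13 · 11 · 19 · 16 = 43472.
Merge one congruence at a time:
  Start: x ≡ 6 (mod 13).
  Combine with x ≡ 7 (mod 11); new modulus lcm = 143.
    Write x = 6 + 13·t and substitute into x ≡ 7 (mod 11): 13·t ≡ 7 − 6 = 1 (mod 11).
    Reduce coefficients mod 11: 2·t ≡ 1 (mod 11).
    The inverse of 2 mod 11 is 6 (since 2·6 = 12 = 1·11 + 1), so t ≡ 6·1 = 6 ≡ 6 (mod 11).
    Then x = 6 + 13·6 = 84, valid modulo lcm(13, 11) = 143: x ≡ 84 (mod 143).
  Combine with x ≡ 6 (mod 19); new modulus lcm = 2717.
    Write x = 84 + 143·t and substitute into x ≡ 6 (mod 19): 143·t ≡ 6 − 84 = -78 (mod 19).
    Reduce coefficients mod 19: 10·t ≡ 17 (mod 19).
    The inverse of 10 mod 19 is 2 (since 10·2 = 20 = 1·19 + 1), so t ≡ 2·17 = 34 ≡ 15 (mod 19).
    Then x = 84 + 143·15 = 2229, valid modulo lcm(143, 19) = 2717: x ≡ 2229 (mod 2717).
  Combine with x ≡ 7 (mod 16); new modulus lcm = 43472.
    Write x = 2229 + 2717·t and substitute into x ≡ 7 (mod 16): 2717·t ≡ 7 − 2229 = -2222 (mod 16).
    Reduce coefficients mod 16: 13·t ≡ 2 (mod 16).
    The inverse of 13 mod 16 is 5 (since 13·5 = 65 = 4·16 + 1), so t ≡ 5·2 = 10 ≡ 10 (mod 16).
    Then x = 2229 + 2717·10 = 29399, valid modulo lcm(2717, 16) = 43472: x ≡ 29399 (mod 43472).
Verify against each original: 29399 mod 13 = 6, 29399 mod 11 = 7, 29399 mod 19 = 6, 29399 mod 16 = 7.

x ≡ 29399 (mod 43472).


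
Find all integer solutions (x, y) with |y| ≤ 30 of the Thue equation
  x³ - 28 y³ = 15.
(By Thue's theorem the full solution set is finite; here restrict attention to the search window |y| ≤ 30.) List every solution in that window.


The equation is x³ - 28y³ = 15. For fixed y, x³ = 28·y³ + 15, so a solution requires the RHS to be a perfect cube.
Strategy: iterate y from -30 to 30, compute RHS = 28·y³ + 15, and check whether it is a (positive or negative) perfect cube.
Check small values of y:
  y = 0: RHS = 15 is not a perfect cube.
  y = 1: RHS = 43 is not a perfect cube.
  y = -1: RHS = -13 is not a perfect cube.
  y = 2: RHS = 239 is not a perfect cube.
  y = -2: RHS = -209 is not a perfect cube.
  y = 3: RHS = 771 is not a perfect cube.
  y = -3: RHS = -741 is not a perfect cube.
Continuing the search up to |y| = 30 finds no solutions either.
No (x, y) in the scanned range satisfies the equation.

No integer solutions with |y| ≤ 30.


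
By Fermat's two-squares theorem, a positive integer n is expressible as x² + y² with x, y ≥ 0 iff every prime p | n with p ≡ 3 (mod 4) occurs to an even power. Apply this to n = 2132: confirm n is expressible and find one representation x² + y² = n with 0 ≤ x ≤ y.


Step 1: Factor n = 2132 = 2^2 · 13 · 41.
Step 2: Check the mod-4 condition on each prime factor: 2 = 2 (special); 13 ≡ 1 (mod 4), exponent 1; 41 ≡ 1 (mod 4), exponent 1.
All primes ≡ 3 (mod 4) appear to even exponent (or don't appear), so by the two-squares theorem n IS expressible as a sum of two squares.
Step 3: Build a representation. Group n = k² · m with k = 2 and m = 13 · 41 = 533 (a product of primes ≡ 1 (mod 4)); a representation of m scales to one of n via (k·x)² + (k·y)² = k²(x² + y²). Each prime p ≡ 1 (mod 4) is itself a sum of two squares; find a² by testing p − a² for a perfect square:
  13: 13 − 1² = 12, 13 − 2² = 9 = 3² ⇒ 13 = 2² + 3².
  41: 41 − 1² = 40, 41 − 2² = 37, 41 − 3² = 32, 41 − 4² = 25 = 5² ⇒ 41 = 4² + 5².
  Combine using the Brahmagupta–Fibonacci identity (a² + b²)(c² + d²) = (ac − bd)² + (ad + bc)² = (ac + bd)² + (ad − bc)²:
  13 · 41 = 533: from (2² + 3²)(4² + 5²), take (2·4 − 3·5, 2·5 + 3·4) = (8 − 15, 10 + 12) = (-7, 22); dropping signs (only squares matter) gives (7, 22); check 7² + 22² = 49 + 484 = 533 ✓.
  Scale by k = 2: (2·7, 2·22) = (14, 44).
Step 4: Order so x ≤ y and verify: 14² + 44² = 196 + 1936 = 2132 = n. ✓

n = 2132 = 14² + 44² (one valid representation with x ≤ y).


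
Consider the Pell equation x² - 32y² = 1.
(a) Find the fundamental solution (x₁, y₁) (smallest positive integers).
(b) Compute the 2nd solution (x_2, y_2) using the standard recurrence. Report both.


Step 1: Find the fundamental solution (x₁, y₁) of x² - 32y² = 1.
  Expand √32 as a continued fraction. a₀ = ⌊√32⌋ = 5; iterate m_{k+1} = d_k·a_k − m_k, d_{k+1} = (32 − m_{k+1}²)/d_k, a_{k+1} = ⌊(a₀ + m_{k+1})/d_{k+1}⌋ (starting m₀ = 0, d₀ = 1), with convergents p_k = a_k·p_{k-1} + p_{k-2}, q_k = a_k·q_{k-1} + q_{k-2} (p₋₁ = 1, q₋₁ = 0):
  k = 0: a₀ = 5; p₀/q₀ = 5/1; p₀² − 32·q₀² = 25 − 32 = -7.
  k = 1: m = 5, d = 7, a = ⌊(5 + 5)/7⌋ = 1; p/q = (1·5 + 1)/(1·1 + 0) = 6/1; p² − 32·q² = 36 − 32 = 4.
  k = 2: m = 2, d = 4, a = ⌊(5 + 2)/4⌋ = 1; p/q = (1·6 + 5)/(1·1 + 1) = 11/2; p² − 32·q² = 121 − 128 = -7.
  k = 3: m = 2, d = 7, a = ⌊(5 + 2)/7⌋ = 1; p/q = (1·11 + 6)/(1·2 + 1) = 17/3; p² − 32·q² = 289 − 288 = 1.
  The first convergent with p² − 32·q² = 1 gives the fundamental solution (x₁, y₁) = (17, 3).
Step 2: Apply the recurrence (x_{n+1}, y_{n+1}) = (x₁x_n + 32y₁y_n, x₁y_n + y₁x_n) repeatedly.
  From (x_1, y_1) = (17, 3): x_2 = 17·17 + 32·3·3 = 577; y_2 = 17·3 + 3·17 = 102.
Step 3: Verify x_2² - 32·y_2² = 332929 - 332928 = 1 (should be 1). ✓

(x_1, y_1) = (17, 3); (x_2, y_2) = (577, 102).


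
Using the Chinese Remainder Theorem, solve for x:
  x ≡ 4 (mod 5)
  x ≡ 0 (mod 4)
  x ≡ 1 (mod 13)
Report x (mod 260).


Moduli 5, 4, 13 are pairwise coprime; by CRT there is a unique solution modulo M = 5 · 4 · 13 = 260.
Solve pairwise, accumulating the modulus:
  Start with x ≡ 4 (mod 5).
  Combine with x ≡ 0 (mod 4): since gcd(5, 4) = 1, we get a unique residue mod 20.
    Write x = 4 + 5·t and substitute into x ≡ 0 (mod 4): 5·t ≡ 0 − 4 = -4 (mod 4).
    Reduce coefficients mod 4: 1·t ≡ 0 (mod 4).
    So t ≡ 0 (mod 4).
    Then x = 4 + 5·0 = 4, valid modulo lcm(5, 4) = 20: x ≡ 4 (mod 20).
  Combine with x ≡ 1 (mod 13): since gcd(20, 13) = 1, we get a unique residue mod 260.
    Write x = 4 + 20·t and substitute into x ≡ 1 (mod 13): 20·t ≡ 1 − 4 = -3 (mod 13).
    Reduce coefficients mod 13: 7·t ≡ 10 (mod 13).
    The inverse of 7 mod 13 is 2 (since 7·2 = 14 = 1·13 + 1), so t ≡ 2·10 = 20 ≡ 7 (mod 13).
    Then x = 4 + 20·7 = 144, valid modulo lcm(20, 13) = 260: x ≡ 144 (mod 260).
Verify: 144 mod 5 = 4 ✓, 144 mod 4 = 0 ✓, 144 mod 13 = 1 ✓.

x ≡ 144 (mod 260).


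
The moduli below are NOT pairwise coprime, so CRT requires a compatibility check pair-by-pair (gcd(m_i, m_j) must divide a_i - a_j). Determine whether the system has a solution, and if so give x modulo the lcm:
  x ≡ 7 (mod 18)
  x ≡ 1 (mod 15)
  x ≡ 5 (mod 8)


Moduli 18, 15, 8 are not pairwise coprime, so CRT works modulo lcm(m_i) when all pairwise compatibility conditions hold.
Pairwise compatibility: gcd(m_i, m_j) must divide a_i - a_j for every pair.
Merge one congruence at a time:
  Start: x ≡ 7 (mod 18).
  Combine with x ≡ 1 (mod 15): gcd(18, 15) = 3; 1 - 7 = -6, which IS divisible by 3, so compatible.
    Write x = 7 + 18·t and substitute into x ≡ 1 (mod 15): 18·t ≡ 1 − 7 = -6 (mod 15).
    Divide the congruence (and modulus) by g = 3: 6·t ≡ -2 (mod 5).
    Reduce coefficients mod 5: 1·t ≡ 3 (mod 5).
    So t ≡ 3 (mod 5).
    Then x = 7 + 18·3 = 61, valid modulo lcm(18, 15) = 90: x ≡ 61 (mod 90).
  Combine with x ≡ 5 (mod 8): gcd(90, 8) = 2; 5 - 61 = -56, which IS divisible by 2, so compatible.
    Write x = 61 + 90·t and substitute into x ≡ 5 (mod 8): 90·t ≡ 5 − 61 = -56 (mod 8).
    Divide the congruence (and modulus) by g = 2: 45·t ≡ -28 (mod 4).
    Reduce coefficients mod 4: 1·t ≡ 0 (mod 4).
    So t ≡ 0 (mod 4).
    Then x = 61 + 90·0 = 61, valid modulo lcm(90, 8) = 360: x ≡ 61 (mod 360).
Verify: 61 mod 18 = 7, 61 mod 15 = 1, 61 mod 8 = 5.

x ≡ 61 (mod 360).


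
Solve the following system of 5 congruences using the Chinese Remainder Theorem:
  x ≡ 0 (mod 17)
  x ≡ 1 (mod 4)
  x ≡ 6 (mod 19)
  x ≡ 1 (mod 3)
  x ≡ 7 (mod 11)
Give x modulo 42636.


Product of moduli M = 17 · 4 · 19 · 3 · 11 = 42636.
Merge one congruence at a time:
  Start: x ≡ 0 (mod 17).
  Combine with x ≡ 1 (mod 4); new modulus lcm = 68.
    Write x = 0 + 17·t and substitute into x ≡ 1 (mod 4): 17·t ≡ 1 − 0 = 1 (mod 4).
    Reduce coefficients mod 4: 1·t ≡ 1 (mod 4).
    So t ≡ 1 (mod 4).
    Then x = 0 + 17·1 = 17, valid modulo lcm(17, 4) = 68: x ≡ 17 (mod 68).
  Combine with x ≡ 6 (mod 19); new modulus lcm = 1292.
    Write x = 17 + 68·t and substitute into x ≡ 6 (mod 19): 68·t ≡ 6 − 17 = -11 (mod 19).
    Reduce coefficients mod 19: 11·t ≡ 8 (mod 19).
    The inverse of 11 mod 19 is 7 (since 11·7 = 77 = 4·19 + 1), so t ≡ 7·8 = 56 ≡ 18 (mod 19).
    Then x = 17 + 68·18 = 1241, valid modulo lcm(68, 19) = 1292: x ≡ 1241 (mod 1292).
  Combine with x ≡ 1 (mod 3); new modulus lcm = 3876.
    Write x = 1241 + 1292·t and substitute into x ≡ 1 (mod 3): 1292·t ≡ 1 − 1241 = -1240 (mod 3).
    Reduce coefficients mod 3: 2·t ≡ 2 (mod 3).
    The inverse of 2 mod 3 is 2 (since 2·2 = 4 = 1·3 + 1), so t ≡ 2·2 = 4 ≡ 1 (mod 3).
    Then x = 1241 + 1292·1 = 2533, valid modulo lcm(1292, 3) = 3876: x ≡ 2533 (mod 3876).
  Combine with x ≡ 7 (mod 11); new modulus lcm = 42636.
    Write x = 2533 + 3876·t and substitute into x ≡ 7 (mod 11): 3876·t ≡ 7 − 2533 = -2526 (mod 11).
    Reduce coefficients mod 11: 4·t ≡ 4 (mod 11).
    The inverse of 4 mod 11 is 3 (since 4·3 = 12 = 1·11 + 1), so t ≡ 3·4 = 12 ≡ 1 (mod 11).
    Then x = 2533 + 3876·1 = 6409, valid modulo lcm(3876, 11) = 42636: x ≡ 6409 (mod 42636).
Verify against each original: 6409 mod 17 = 0, 6409 mod 4 = 1, 6409 mod 19 = 6, 6409 mod 3 = 1, 6409 mod 11 = 7.

x ≡ 6409 (mod 42636).


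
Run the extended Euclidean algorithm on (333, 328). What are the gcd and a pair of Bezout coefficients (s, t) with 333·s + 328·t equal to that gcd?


Euclidean algorithm on (333, 328) — divide until remainder is 0:
  333 = 1 · 328 + 5
  328 = 65 · 5 + 3
  5 = 1 · 3 + 2
  3 = 1 · 2 + 1
  2 = 2 · 1 + 0
gcd(333, 328) = 1.
Track Bezout coefficients alongside the remainders: start with r₀ = 333 = a·1 + b·0 (s = 1, t = 0) and r₁ = 328 = a·0 + b·1 (s = 0, t = 1); each new remainder r_{k+1} = r_{k-1} − q_k·r_k inherits s_{k+1} = s_{k-1} − q_k·s_k, t_{k+1} = t_{k-1} − q_k·t_k, so r_k = a·s_k + b·t_k at every step:
  q = 1: r = 5, s = 1 − 1·0 = 1, t = 0 − 1·1 = -1  (check: 333·1 + 328·(-1) = 5)
  q = 65: r = 3, s = 0 − 65·1 = -65, t = 1 − 65·(-1) = 66  (check: 333·(-65) + 328·66 = 3)
  q = 1: r = 2, s = 1 − 1·(-65) = 66, t = -1 − 1·66 = -67  (check: 333·66 + 328·(-67) = 2)
  q = 1: r = 1, s = -65 − 1·66 = -131, t = 66 − 1·(-67) = 133  (check: 333·(-131) + 328·133 = 1)
The row with r = 1 (the gcd) gives the Bezout coefficients s = -131, t = 133.
Result: 333 · (-131) + 328 · (133) = 1.

gcd(333, 328) = 1; s = -131, t = 133 (check: 333·(-131) + 328·133 = 1).


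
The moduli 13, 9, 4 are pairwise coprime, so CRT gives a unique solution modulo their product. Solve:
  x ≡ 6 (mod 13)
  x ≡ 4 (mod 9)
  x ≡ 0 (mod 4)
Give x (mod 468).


Moduli 13, 9, 4 are pairwise coprime; by CRT there is a unique solution modulo M = 13 · 9 · 4 = 468.
Solve pairwise, accumulating the modulus:
  Start with x ≡ 6 (mod 13).
  Combine with x ≡ 4 (mod 9): since gcd(13, 9) = 1, we get a unique residue mod 117.
    Write x = 6 + 13·t and substitute into x ≡ 4 (mod 9): 13·t ≡ 4 − 6 = -2 (mod 9).
    Reduce coefficients mod 9: 4·t ≡ 7 (mod 9).
    The inverse of 4 mod 9 is 7 (since 4·7 = 28 = 3·9 + 1), so t ≡ 7·7 = 49 ≡ 4 (mod 9).
    Then x = 6 + 13·4 = 58, valid modulo lcm(13, 9) = 117: x ≡ 58 (mod 117).
  Combine with x ≡ 0 (mod 4): since gcd(117, 4) = 1, we get a unique residue mod 468.
    Write x = 58 + 117·t and substitute into x ≡ 0 (mod 4): 117·t ≡ 0 − 58 = -58 (mod 4).
    Reduce coefficients mod 4: 1·t ≡ 2 (mod 4).
    So t ≡ 2 (mod 4).
    Then x = 58 + 117·2 = 292, valid modulo lcm(117, 4) = 468: x ≡ 292 (mod 468).
Verify: 292 mod 13 = 6 ✓, 292 mod 9 = 4 ✓, 292 mod 4 = 0 ✓.

x ≡ 292 (mod 468).


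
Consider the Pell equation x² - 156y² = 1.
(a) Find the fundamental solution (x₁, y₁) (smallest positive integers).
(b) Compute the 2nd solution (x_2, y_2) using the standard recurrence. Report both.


Step 1: Find the fundamental solution (x₁, y₁) of x² - 156y² = 1.
  Expand √156 as a continued fraction. a₀ = ⌊√156⌋ = 12; iterate m_{k+1} = d_k·a_k − m_k, d_{k+1} = (156 − m_{k+1}²)/d_k, a_{k+1} = ⌊(a₀ + m_{k+1})/d_{k+1}⌋ (starting m₀ = 0, d₀ = 1), with convergents p_k = a_k·p_{k-1} + p_{k-2}, q_k = a_k·q_{k-1} + q_{k-2} (p₋₁ = 1, q₋₁ = 0):
  k = 0: a₀ = 12; p₀/q₀ = 12/1; p₀² − 156·q₀² = 144 − 156 = -12.
  k = 1: m = 12, d = 12, a = ⌊(12 + 12)/12⌋ = 2; p/q = (2·12 + 1)/(2·1 + 0) = 25/2; p² − 156·q² = 625 − 624 = 1.
  The first convergent with p² − 156·q² = 1 gives the fundamental solution (x₁, y₁) = (25, 2).
Step 2: Apply the recurrence (x_{n+1}, y_{n+1}) = (x₁x_n + 156y₁y_n, x₁y_n + y₁x_n) repeatedly.
  From (x_1, y_1) = (25, 2): x_2 = 25·25 + 156·2·2 = 1249; y_2 = 25·2 + 2·25 = 100.
Step 3: Verify x_2² - 156·y_2² = 1560001 - 1560000 = 1 (should be 1). ✓

(x_1, y_1) = (25, 2); (x_2, y_2) = (1249, 100).


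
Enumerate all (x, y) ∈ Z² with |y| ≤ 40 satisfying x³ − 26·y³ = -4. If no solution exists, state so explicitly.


The equation is x³ - 26y³ = -4. For fixed y, x³ = 26·y³ − 4, so a solution requires the RHS to be a perfect cube.
Strategy: iterate y from -40 to 40, compute RHS = 26·y³ − 4, and check whether it is a (positive or negative) perfect cube.
Check small values of y:
  y = 0: RHS = -4 is not a perfect cube.
  y = 1: RHS = 22 is not a perfect cube.
  y = -1: RHS = -30 is not a perfect cube.
  y = 2: RHS = 204 is not a perfect cube.
  y = -2: RHS = -212 is not a perfect cube.
  y = 3: RHS = 698 is not a perfect cube.
  y = -3: RHS = -706 is not a perfect cube.
Continuing the search up to |y| = 40 finds no solutions either.
No (x, y) in the scanned range satisfies the equation.

No integer solutions with |y| ≤ 40.


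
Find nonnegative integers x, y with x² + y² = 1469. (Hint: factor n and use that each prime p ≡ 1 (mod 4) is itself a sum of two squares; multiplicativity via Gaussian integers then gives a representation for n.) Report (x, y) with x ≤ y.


Step 1: Factor n = 1469 = 13 · 113.
Step 2: Check the mod-4 condition on each prime factor: 13 ≡ 1 (mod 4), exponent 1; 113 ≡ 1 (mod 4), exponent 1.
All primes ≡ 3 (mod 4) appear to even exponent (or don't appear), so by the two-squares theorem n IS expressible as a sum of two squares.
Step 3: Build a representation. Here n = 13 · 113 is a product of primes ≡ 1 (mod 4). Each prime p ≡ 1 (mod 4) is itself a sum of two squares; find a² by testing p − a² for a perfect square:
  13: 13 − 1² = 12, 13 − 2² = 9 = 3² ⇒ 13 = 2² + 3².
  113: 113 − 1² = 112, 113 − 2² = 109, 113 − 3² = 104, 113 − 4² = 97, 113 − 5² = 88, 113 − 6² = 77, 113 − 7² = 64 = 8² ⇒ 113 = 7² + 8².
  Combine using the Brahmagupta–Fibonacci identity (a² + b²)(c² + d²) = (ac − bd)² + (ad + bc)² = (ac + bd)² + (ad − bc)²:
  13 · 113 = 1469: from (2² + 3²)(7² + 8²), take (2·7 − 3·8, 2·8 + 3·7) = (14 − 24, 16 + 21) = (-10, 37); dropping signs (only squares matter) gives (10, 37); check 10² + 37² = 100 + 1369 = 1469 ✓.
Step 4: Order so x ≤ y and verify: 10² + 37² = 100 + 1369 = 1469 = n. ✓

n = 1469 = 10² + 37² (one valid representation with x ≤ y).


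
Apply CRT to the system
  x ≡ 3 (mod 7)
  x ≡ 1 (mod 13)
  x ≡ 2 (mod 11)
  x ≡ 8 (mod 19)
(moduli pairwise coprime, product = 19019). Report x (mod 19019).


Product of moduli M = 7 · 13 · 11 · 19 = 19019.
Merge one congruence at a time:
  Start: x ≡ 3 (mod 7).
  Combine with x ≡ 1 (mod 13); new modulus lcm = 91.
    Write x = 3 + 7·t and substitute into x ≡ 1 (mod 13): 7·t ≡ 1 − 3 = -2 (mod 13).
    Reduce coefficients mod 13: 7·t ≡ 11 (mod 13).
    The inverse of 7 mod 13 is 2 (since 7·2 = 14 = 1·13 + 1), so t ≡ 2·11 = 22 ≡ 9 (mod 13).
    Then x = 3 + 7·9 = 66, valid modulo lcm(7, 13) = 91: x ≡ 66 (mod 91).
  Combine with x ≡ 2 (mod 11); new modulus lcm = 1001.
    Write x = 66 + 91·t and substitute into x ≡ 2 (mod 11): 91·t ≡ 2 − 66 = -64 (mod 11).
    Reduce coefficients mod 11: 3·t ≡ 2 (mod 11).
    The inverse of 3 mod 11 is 4 (since 3·4 = 12 = 1·11 + 1), so t ≡ 4·2 = 8 ≡ 8 (mod 11).
    Then x = 66 + 91·8 = 794, valid modulo lcm(91, 11) = 1001: x ≡ 794 (mod 1001).
  Combine with x ≡ 8 (mod 19); new modulus lcm = 19019.
    Write x = 794 + 1001·t and substitute into x ≡ 8 (mod 19): 1001·t ≡ 8 − 794 = -786 (mod 19).
    Reduce coefficients mod 19: 13·t ≡ 12 (mod 19).
    The inverse of 13 mod 19 is 3 (since 13·3 = 39 = 2·19 + 1), so t ≡ 3·12 = 36 ≡ 17 (mod 19).
    Then x = 794 + 1001·17 = 17811, valid modulo lcm(1001, 19) = 19019: x ≡ 17811 (mod 19019).
Verify against each original: 17811 mod 7 = 3, 17811 mod 13 = 1, 17811 mod 11 = 2, 17811 mod 19 = 8.

x ≡ 17811 (mod 19019).


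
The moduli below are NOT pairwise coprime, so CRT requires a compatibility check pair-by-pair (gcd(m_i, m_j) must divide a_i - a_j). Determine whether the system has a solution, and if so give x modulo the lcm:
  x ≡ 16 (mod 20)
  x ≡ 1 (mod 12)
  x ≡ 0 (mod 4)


Moduli 20, 12, 4 are not pairwise coprime, so CRT works modulo lcm(m_i) when all pairwise compatibility conditions hold.
Pairwise compatibility: gcd(m_i, m_j) must divide a_i - a_j for every pair.
Merge one congruence at a time:
  Start: x ≡ 16 (mod 20).
  Combine with x ≡ 1 (mod 12): gcd(20, 12) = 4, and 1 - 16 = -15 is NOT divisible by 4.
    ⇒ system is inconsistent (no integer solution).

No solution (the system is inconsistent).


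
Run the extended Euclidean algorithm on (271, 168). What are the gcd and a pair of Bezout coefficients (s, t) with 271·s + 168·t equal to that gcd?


Euclidean algorithm on (271, 168) — divide until remainder is 0:
  271 = 1 · 168 + 103
  168 = 1 · 103 + 65
  103 = 1 · 65 + 38
  65 = 1 · 38 + 27
  38 = 1 · 27 + 11
  27 = 2 · 11 + 5
  11 = 2 · 5 + 1
  5 = 5 · 1 + 0
gcd(271, 168) = 1.
Track Bezout coefficients alongside the remainders: start with r₀ = 271 = a·1 + b·0 (s = 1, t = 0) and r₁ = 168 = a·0 + b·1 (s = 0, t = 1); each new remainder r_{k+1} = r_{k-1} − q_k·r_k inherits s_{k+1} = s_{k-1} − q_k·s_k, t_{k+1} = t_{k-1} − q_k·t_k, so r_k = a·s_k + b·t_k at every step:
  q = 1: r = 103, s = 1 − 1·0 = 1, t = 0 − 1·1 = -1  (check: 271·1 + 168·(-1) = 103)
  q = 1: r = 65, s = 0 − 1·1 = -1, t = 1 − 1·(-1) = 2  (check: 271·(-1) + 168·2 = 65)
  q = 1: r = 38, s = 1 − 1·(-1) = 2, t = -1 − 1·2 = -3  (check: 271·2 + 168·(-3) = 38)
  q = 1: r = 27, s = -1 − 1·2 = -3, t = 2 − 1·(-3) = 5  (check: 271·(-3) + 168·5 = 27)
  q = 1: r = 11, s = 2 − 1·(-3) = 5, t = -3 − 1·5 = -8  (check: 271·5 + 168·(-8) = 11)
  q = 2: r = 5, s = -3 − 2·5 = -13, t = 5 − 2·(-8) = 21  (check: 271·(-13) + 168·21 = 5)
  q = 2: r = 1, s = 5 − 2·(-13) = 31, t = -8 − 2·21 = -50  (check: 271·31 + 168·(-50) = 1)
The row with r = 1 (the gcd) gives the Bezout coefficients s = 31, t = -50.
Result: 271 · (31) + 168 · (-50) = 1.

gcd(271, 168) = 1; s = 31, t = -50 (check: 271·31 + 168·(-50) = 1).


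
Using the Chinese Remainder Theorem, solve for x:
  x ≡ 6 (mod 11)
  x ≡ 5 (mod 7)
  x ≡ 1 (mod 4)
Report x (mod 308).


Moduli 11, 7, 4 are pairwise coprime; by CRT there is a unique solution modulo M = 11 · 7 · 4 = 308.
Solve pairwise, accumulating the modulus:
  Start with x ≡ 6 (mod 11).
  Combine with x ≡ 5 (mod 7): since gcd(11, 7) = 1, we get a unique residue mod 77.
    Write x = 6 + 11·t and substitute into x ≡ 5 (mod 7): 11·t ≡ 5 − 6 = -1 (mod 7).
    Reduce coefficients mod 7: 4·t ≡ 6 (mod 7).
    The inverse of 4 mod 7 is 2 (since 4·2 = 8 = 1·7 + 1), so t ≡ 2·6 = 12 ≡ 5 (mod 7).
    Then x = 6 + 11·5 = 61, valid modulo lcm(11, 7) = 77: x ≡ 61 (mod 77).
  Combine with x ≡ 1 (mod 4): since gcd(77, 4) = 1, we get a unique residue mod 308.
    Write x = 61 + 77·t and substitute into x ≡ 1 (mod 4): 77·t ≡ 1 − 61 = -60 (mod 4).
    Reduce coefficients mod 4: 1·t ≡ 0 (mod 4).
    So t ≡ 0 (mod 4).
    Then x = 61 + 77·0 = 61, valid modulo lcm(77, 4) = 308: x ≡ 61 (mod 308).
Verify: 61 mod 11 = 6 ✓, 61 mod 7 = 5 ✓, 61 mod 4 = 1 ✓.

x ≡ 61 (mod 308).


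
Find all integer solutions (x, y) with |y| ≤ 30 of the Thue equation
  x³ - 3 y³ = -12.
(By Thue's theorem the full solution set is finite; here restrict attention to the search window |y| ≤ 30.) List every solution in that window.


The equation is x³ - 3y³ = -12. For fixed y, x³ = 3·y³ − 12, so a solution requires the RHS to be a perfect cube.
Strategy: iterate y from -30 to 30, compute RHS = 3·y³ − 12, and check whether it is a (positive or negative) perfect cube.
Check small values of y:
  y = 0: RHS = -12 is not a perfect cube.
  y = 1: RHS = -9 is not a perfect cube.
  y = -1: RHS = -15 is not a perfect cube.
  y = 2: RHS = 12 is not a perfect cube.
  y = -2: RHS = -36 is not a perfect cube.
  y = 3: RHS = 69 is not a perfect cube.
  y = -3: RHS = -93 is not a perfect cube.
Continuing the search up to |y| = 30 finds no solutions either.
No (x, y) in the scanned range satisfies the equation.

No integer solutions with |y| ≤ 30.


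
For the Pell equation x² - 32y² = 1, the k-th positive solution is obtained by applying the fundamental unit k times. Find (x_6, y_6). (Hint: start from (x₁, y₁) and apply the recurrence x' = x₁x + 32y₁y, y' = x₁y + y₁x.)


Step 1: Find the fundamental solution (x₁, y₁) of x² - 32y² = 1.
  Expand √32 as a continued fraction. a₀ = ⌊√32⌋ = 5; iterate m_{k+1} = d_k·a_k − m_k, d_{k+1} = (32 − m_{k+1}²)/d_k, a_{k+1} = ⌊(a₀ + m_{k+1})/d_{k+1}⌋ (starting m₀ = 0, d₀ = 1), with convergents p_k = a_k·p_{k-1} + p_{k-2}, q_k = a_k·q_{k-1} + q_{k-2} (p₋₁ = 1, q₋₁ = 0):
  k = 0: a₀ = 5; p₀/q₀ = 5/1; p₀² − 32·q₀² = 25 − 32 = -7.
  k = 1: m = 5, d = 7, a = ⌊(5 + 5)/7⌋ = 1; p/q = (1·5 + 1)/(1·1 + 0) = 6/1; p² − 32·q² = 36 − 32 = 4.
  k = 2: m = 2, d = 4, a = ⌊(5 + 2)/4⌋ = 1; p/q = (1·6 + 5)/(1·1 + 1) = 11/2; p² − 32·q² = 121 − 128 = -7.
  k = 3: m = 2, d = 7, a = ⌊(5 + 2)/7⌋ = 1; p/q = (1·11 + 6)/(1·2 + 1) = 17/3; p² − 32·q² = 289 − 288 = 1.
  The first convergent with p² − 32·q² = 1 gives the fundamental solution (x₁, y₁) = (17, 3).
Step 2: Apply the recurrence (x_{n+1}, y_{n+1}) = (x₁x_n + 32y₁y_n, x₁y_n + y₁x_n) repeatedly.
  From (x_1, y_1) = (17, 3): x_2 = 17·17 + 32·3·3 = 577; y_2 = 17·3 + 3·17 = 102.
  From (x_2, y_2) = (577, 102): x_3 = 17·577 + 32·3·102 = 19601; y_3 = 17·102 + 3·577 = 3465.
  From (x_3, y_3) = (19601, 3465): x_4 = 17·19601 + 32·3·3465 = 665857; y_4 = 17·3465 + 3·19601 = 117708.
  From (x_4, y_4) = (665857, 117708): x_5 = 17·665857 + 32·3·117708 = 22619537; y_5 = 17·117708 + 3·665857 = 3998607.
  From (x_5, y_5) = (22619537, 3998607): x_6 = 17·22619537 + 32·3·3998607 = 768398401; y_6 = 17·3998607 + 3·22619537 = 135834930.
Step 3: Verify x_6² - 32·y_6² = 590436102659356801 - 590436102659356800 = 1 (should be 1). ✓

(x_1, y_1) = (17, 3); (x_6, y_6) = (768398401, 135834930).


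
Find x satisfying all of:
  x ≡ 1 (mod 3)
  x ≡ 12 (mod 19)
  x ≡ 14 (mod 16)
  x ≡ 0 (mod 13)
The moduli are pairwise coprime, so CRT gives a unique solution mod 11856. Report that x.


Product of moduli M = 3 · 19 · 16 · 13 = 11856.
Merge one congruence at a time:
  Start: x ≡ 1 (mod 3).
  Combine with x ≡ 12 (mod 19); new modulus lcm = 57.
    Write x = 1 + 3·t and substitute into x ≡ 12 (mod 19): 3·t ≡ 12 − 1 = 11 (mod 19).
    The inverse of 3 mod 19 is 13 (since 3·13 = 39 = 2·19 + 1), so t ≡ 13·11 = 143 ≡ 10 (mod 19).
    Then x = 1 + 3·10 = 31, valid modulo lcm(3, 19) = 57: x ≡ 31 (mod 57).
  Combine with x ≡ 14 (mod 16); new modulus lcm = 912.
    Write x = 31 + 57·t and substitute into x ≡ 14 (mod 16): 57·t ≡ 14 − 31 = -17 (mod 16).
    Reduce coefficients mod 16: 9·t ≡ 15 (mod 16).
    The inverse of 9 mod 16 is 9 (since 9·9 = 81 = 5·16 + 1), so t ≡ 9·15 = 135 ≡ 7 (mod 16).
    Then x = 31 + 57·7 = 430, valid modulo lcm(57, 16) = 912: x ≡ 430 (mod 912).
  Combine with x ≡ 0 (mod 13); new modulus lcm = 11856.
    Write x = 430 + 912·t and substitute into x ≡ 0 (mod 13): 912·t ≡ 0 − 430 = -430 (mod 13).
    Reduce coefficients mod 13: 2·t ≡ 12 (mod 13).
    The inverse of 2 mod 13 is 7 (since 2·7 = 14 = 1·13 + 1), so t ≡ 7·12 = 84 ≡ 6 (mod 13).
    Then x = 430 + 912·6 = 5902, valid modulo lcm(912, 13) = 11856: x ≡ 5902 (mod 11856).
Verify against each original: 5902 mod 3 = 1, 5902 mod 19 = 12, 5902 mod 16 = 14, 5902 mod 13 = 0.

x ≡ 5902 (mod 11856).
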